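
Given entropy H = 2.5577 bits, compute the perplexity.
5.8877

Perplexity is 2^H (or exp(H) for natural log).

H = 2.5577 bits
Perplexity = 2^2.5577 = 5.8877

Interpretation: The model's uncertainty is equivalent to choosing uniformly among 5.9 options.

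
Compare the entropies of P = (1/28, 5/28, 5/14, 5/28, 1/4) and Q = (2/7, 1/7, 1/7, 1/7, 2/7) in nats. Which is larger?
Q

Computing entropies in nats:
H(P) = 1.4486
H(Q) = 1.5498

Distribution Q has higher entropy.

Intuition: The distribution closer to uniform (more spread out) has higher entropy.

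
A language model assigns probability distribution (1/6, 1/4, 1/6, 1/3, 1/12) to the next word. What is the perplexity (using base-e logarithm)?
4.5590

Perplexity is e^H (or exp(H) for natural log).

First, H = -Σ p log p = 1.5171 nats
Perplexity = e^1.5171 = 4.5590

Interpretation: The model's uncertainty is equivalent to choosing uniformly among 4.6 options.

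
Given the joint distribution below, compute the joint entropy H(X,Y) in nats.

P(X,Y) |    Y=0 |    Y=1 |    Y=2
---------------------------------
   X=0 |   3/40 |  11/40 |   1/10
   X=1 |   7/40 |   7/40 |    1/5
1.7115 nats

Joint entropy is H(X,Y) = -Σ_{x,y} p(x,y) log p(x,y).

Summing over all non-zero entries:
H(X,Y) = -[3/40·log_e(3/40) + 11/40·log_e(11/40) + 1/10·log_e(1/10) + 7/40·log_e(7/40) + 7/40·log_e(7/40) + 1/5·log_e(1/5)]
H(X,Y) = 1.7115 nats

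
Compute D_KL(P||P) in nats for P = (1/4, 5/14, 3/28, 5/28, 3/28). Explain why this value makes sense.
0.0000 nats

KL divergence satisfies the Gibbs inequality: D_KL(P||Q) ≥ 0 for all distributions P, Q.

D_KL(P||Q) = Σ p(x) log(p(x)/q(x))
Each term is p(x) × log_e(p(x)/p(x)) = p(x) × log_e(1) = 0, so the sum is 0.
D_KL(P||Q) = 0.0000 nats

When P = Q, the KL divergence is exactly 0, as there is no 'divergence' between identical distributions.

This non-negativity is a fundamental property: relative entropy cannot be negative because it measures how different Q is from P.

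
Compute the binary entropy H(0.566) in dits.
0.2972 dits

The binary entropy function is:
H(p) = -p log(p) - (1-p) log(1-p)

H(0.566) = -0.566 × log_10(0.566) - 0.434 × log_10(0.434)
H(0.566) = 0.2972 dits

Note: Binary entropy is maximized at p=0.5 (H=1 bit) and minimized at p=0 or p=1 (H=0).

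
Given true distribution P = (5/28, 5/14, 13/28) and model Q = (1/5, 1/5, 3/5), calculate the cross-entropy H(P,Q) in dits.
0.4774 dits

Cross-entropy: H(P,Q) = -Σ p(x) log q(x)

Alternatively: H(P,Q) = H(P) + D_KL(P||Q)
H(P) = 0.4480 dits
D_KL(P||Q) = 0.0294 dits

H(P,Q) = 0.4480 + 0.0294 = 0.4774 dits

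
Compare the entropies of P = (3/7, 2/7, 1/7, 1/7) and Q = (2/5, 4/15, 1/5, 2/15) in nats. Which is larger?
Q

Computing entropies in nats:
H(P) = 1.2770
H(Q) = 1.3095

Distribution Q has higher entropy.

Intuition: The distribution closer to uniform (more spread out) has higher entropy.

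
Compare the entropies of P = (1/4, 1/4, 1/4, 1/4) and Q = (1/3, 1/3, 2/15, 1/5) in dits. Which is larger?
P

Computing entropies in dits:
H(P) = 0.6021
H(Q) = 0.5745

Distribution P has higher entropy.

Intuition: The distribution closer to uniform (more spread out) has higher entropy.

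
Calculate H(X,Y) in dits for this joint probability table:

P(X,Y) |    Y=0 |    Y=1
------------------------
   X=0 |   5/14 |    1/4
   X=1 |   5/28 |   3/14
0.5872 dits

Joint entropy is H(X,Y) = -Σ_{x,y} p(x,y) log p(x,y).

Summing over all non-zero entries:
H(X,Y) = -[5/14·log_10(5/14) + 1/4·log_10(1/4) + 5/28·log_10(5/28) + 3/14·log_10(3/14)]
H(X,Y) = 0.5872 dits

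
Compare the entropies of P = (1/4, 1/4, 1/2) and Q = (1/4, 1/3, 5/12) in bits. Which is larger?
Q

Computing entropies in bits:
H(P) = 1.5000
H(Q) = 1.5546

Distribution Q has higher entropy.

Intuition: The distribution closer to uniform (more spread out) has higher entropy.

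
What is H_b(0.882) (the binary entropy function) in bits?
0.5236 bits

The binary entropy function is:
H(p) = -p log(p) - (1-p) log(1-p)

H(0.882) = -0.882 × log_2(0.882) - 0.118 × log_2(0.118)
H(0.882) = 0.5236 bits

Note: Binary entropy is maximized at p=0.5 (H=1 bit) and minimized at p=0 or p=1 (H=0).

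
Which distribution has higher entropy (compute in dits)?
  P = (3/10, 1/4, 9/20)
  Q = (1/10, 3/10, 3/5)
P

Computing entropies in dits:
H(P) = 0.4634
H(Q) = 0.3900

Distribution P has higher entropy.

Intuition: The distribution closer to uniform (more spread out) has higher entropy.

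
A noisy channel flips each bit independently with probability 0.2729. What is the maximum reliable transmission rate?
0.1544 bits

For a binary symmetric channel (BSC) with error probability p:
Capacity C = 1 - H(p) bits per symbol

where H(p) = -p log₂(p) - (1-p) log₂(1-p) is the binary entropy function.

H(0.2729) = 0.8456 bits
C = 1 - 0.8456 = 0.1544 bits per symbol

This means we can reliably transmit up to 0.1544 bits of information per channel use.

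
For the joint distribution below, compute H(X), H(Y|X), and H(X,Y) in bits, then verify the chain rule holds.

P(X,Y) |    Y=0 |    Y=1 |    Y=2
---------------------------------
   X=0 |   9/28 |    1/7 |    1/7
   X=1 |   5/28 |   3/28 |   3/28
H(X,Y) = 2.4628, H(X) = 0.9666, H(Y|X) = 1.4961 (all in bits)

Chain rule: H(X,Y) = H(X) + H(Y|X)

Left side — joint entropy directly:
H(X,Y) = -Σ p(x,y) log p(x,y) = 2.4628 bits

Right side — compute H(Y|X) from the conditional distributions:
P(X) = (17/28, 11/28), so H(X) = 0.9666 bits
H(Y|X) = Σ_x P(X=x) · H(Y|X=x):
  P(Y|X=0) = (9/17, 4/17, 4/17), H(Y|X=0) = 1.4681, weight P(X=0) = 17/28
  P(Y|X=1) = (5/11, 3/11, 3/11), H(Y|X=1) = 1.5395, weight P(X=1) = 11/28
H(Y|X) = 1.4961 bits

H(X) + H(Y|X) = 0.9666 + 1.4961 = 2.4628 bits

Both sides equal 2.4628 bits. ✓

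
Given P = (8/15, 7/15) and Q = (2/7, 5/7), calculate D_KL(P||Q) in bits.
0.1937 bits

KL divergence: D_KL(P||Q) = Σ p(x) log(p(x)/q(x))

Computing term by term:
  x=0: 8/15 × log_2[(8/15)/(2/7)] = 8/15 × 0.9005 = 0.4802
  x=1: 7/15 × log_2[(7/15)/(5/7)] = 7/15 × -0.6141 = -0.2866

D_KL(P||Q) = 0.1937 bits

Note: KL divergence is always non-negative and equals 0 iff P = Q.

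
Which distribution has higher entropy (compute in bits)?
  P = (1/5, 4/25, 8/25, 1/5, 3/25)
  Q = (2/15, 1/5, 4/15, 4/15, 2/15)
Q

Computing entropies in bits:
H(P) = 2.2449
H(Q) = 2.2566

Distribution Q has higher entropy.

Intuition: The distribution closer to uniform (more spread out) has higher entropy.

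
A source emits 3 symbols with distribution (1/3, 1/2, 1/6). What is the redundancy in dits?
0.0379 dits

Redundancy measures how far a source is from maximum entropy:
R = H_max - H(X)

Maximum entropy for 3 symbols: H_max = log_10(3) = 0.4771 dits
Actual entropy: H(X) = 0.4392 dits
Redundancy: R = 0.4771 - 0.4392 = 0.0379 dits

This redundancy represents potential for compression: the source could be compressed by 0.0379 dits per symbol.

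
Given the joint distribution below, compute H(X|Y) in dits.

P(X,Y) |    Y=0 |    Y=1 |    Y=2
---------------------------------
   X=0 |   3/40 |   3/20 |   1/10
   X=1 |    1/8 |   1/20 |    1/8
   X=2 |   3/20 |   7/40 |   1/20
0.4464 dits

Using the chain rule: H(X|Y) = H(X,Y) - H(Y)

First, compute H(X,Y) = 0.9199 dits

Marginal P(Y) = (7/20, 3/8, 11/40)
H(Y) = 0.4735 dits

H(X|Y) = H(X,Y) - H(Y) = 0.9199 - 0.4735 = 0.4464 dits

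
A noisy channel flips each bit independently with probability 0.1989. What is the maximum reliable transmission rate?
0.2803 bits

For a binary symmetric channel (BSC) with error probability p:
Capacity C = 1 - H(p) bits per symbol

where H(p) = -p log₂(p) - (1-p) log₂(1-p) is the binary entropy function.

H(0.1989) = 0.7197 bits
C = 1 - 0.7197 = 0.2803 bits per symbol

This means we can reliably transmit up to 0.2803 bits of information per channel use.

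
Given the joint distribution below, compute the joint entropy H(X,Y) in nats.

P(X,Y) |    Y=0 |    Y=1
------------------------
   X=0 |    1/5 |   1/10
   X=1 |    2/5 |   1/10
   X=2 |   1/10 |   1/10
1.6094 nats

Joint entropy is H(X,Y) = -Σ_{x,y} p(x,y) log p(x,y).

Summing over all non-zero entries:
H(X,Y) = -[1/5·log_e(1/5) + 1/10·log_e(1/10) + 2/5·log_e(2/5) + 1/10·log_e(1/10) + 1/10·log_e(1/10) + 1/10·log_e(1/10)]
H(X,Y) = 1.6094 nats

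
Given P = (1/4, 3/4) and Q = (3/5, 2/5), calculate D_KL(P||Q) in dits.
0.1097 dits

KL divergence: D_KL(P||Q) = Σ p(x) log(p(x)/q(x))

Computing term by term:
  x=0: 1/4 × log_10[(1/4)/(3/5)] = 1/4 × -0.3802 = -0.0951
  x=1: 3/4 × log_10[(3/4)/(2/5)] = 3/4 × 0.2730 = 0.2048

D_KL(P||Q) = 0.1097 dits

Note: KL divergence is always non-negative and equals 0 iff P = Q.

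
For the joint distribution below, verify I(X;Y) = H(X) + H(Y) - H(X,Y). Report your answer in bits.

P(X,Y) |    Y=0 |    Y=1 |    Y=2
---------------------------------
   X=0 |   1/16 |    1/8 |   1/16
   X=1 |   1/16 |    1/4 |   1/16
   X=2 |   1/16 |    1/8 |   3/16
I(X;Y) = 0.0857 bits

Mutual information has multiple equivalent forms:
- I(X;Y) = H(X) - H(X|Y)
- I(X;Y) = H(Y) - H(Y|X)
- I(X;Y) = H(X) + H(Y) - H(X,Y)

Computing all quantities:
H(X) = 1.5613, H(Y) = 1.4772, H(X,Y) = 2.9528
H(X|Y) = 1.4756, H(Y|X) = 1.3915

Verification:
H(X) - H(X|Y) = 1.5613 - 1.4756 = 0.0857
H(Y) - H(Y|X) = 1.4772 - 1.3915 = 0.0857
H(X) + H(Y) - H(X,Y) = 1.5613 + 1.4772 - 2.9528 = 0.0857

All forms give I(X;Y) = 0.0857 bits. ✓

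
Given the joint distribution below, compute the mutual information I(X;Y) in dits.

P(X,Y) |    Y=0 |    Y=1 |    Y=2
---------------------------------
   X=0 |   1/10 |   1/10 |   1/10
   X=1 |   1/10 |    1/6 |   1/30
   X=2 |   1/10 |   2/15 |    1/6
0.0205 dits

Mutual information: I(X;Y) = H(X) + H(Y) - H(X,Y)

Marginals:
P(X) = (3/10, 3/10, 2/5), H(X) = 0.4729 dits
P(Y) = (3/10, 2/5, 3/10), H(Y) = 0.4729 dits

Joint entropy: H(X,Y) = 0.9253 dits

I(X;Y) = 0.4729 + 0.4729 - 0.9253 = 0.0205 dits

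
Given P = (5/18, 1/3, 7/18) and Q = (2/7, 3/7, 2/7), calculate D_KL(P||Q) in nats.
0.0283 nats

KL divergence: D_KL(P||Q) = Σ p(x) log(p(x)/q(x))

Computing term by term:
  x=0: 5/18 × log_e[(5/18)/(2/7)] = 5/18 × -0.0282 = -0.0078
  x=1: 1/3 × log_e[(1/3)/(3/7)] = 1/3 × -0.2513 = -0.0838
  x=2: 7/18 × log_e[(7/18)/(2/7)] = 7/18 × 0.3083 = 0.1199

D_KL(P||Q) = 0.0283 nats

Note: KL divergence is always non-negative and equals 0 iff P = Q.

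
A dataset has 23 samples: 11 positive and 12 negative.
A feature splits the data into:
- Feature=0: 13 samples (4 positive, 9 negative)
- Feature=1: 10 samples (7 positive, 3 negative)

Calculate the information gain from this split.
0.1121 bits

Information Gain = H(Y) - H(Y|Feature)

Before split:
P(positive) = 11/23 = 0.4783
H(Y) = 0.9986 bits

After split:
Feature=0: H = 0.8905 bits (weight = 13/23)
Feature=1: H = 0.8813 bits (weight = 10/23)
H(Y|Feature) = (13/23)×0.8905 + (10/23)×0.8813 = 0.8865 bits

Information Gain = 0.9986 - 0.8865 = 0.1121 bits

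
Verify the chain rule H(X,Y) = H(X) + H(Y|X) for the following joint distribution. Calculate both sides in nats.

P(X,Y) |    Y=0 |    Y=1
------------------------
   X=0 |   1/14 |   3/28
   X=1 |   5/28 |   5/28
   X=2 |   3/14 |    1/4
H(X,Y) = 1.7198, H(X) = 1.0316, H(Y|X) = 0.6882 (all in nats)

Chain rule: H(X,Y) = H(X) + H(Y|X)

Left side — joint entropy directly:
H(X,Y) = -Σ p(x,y) log p(x,y) = 1.7198 nats

Right side — compute H(Y|X) from the conditional distributions:
P(X) = (5/28, 5/14, 13/28), so H(X) = 1.0316 nats
H(Y|X) = Σ_x P(X=x) · H(Y|X=x):
  P(Y|X=0) = (2/5, 3/5), H(Y|X=0) = 0.6730, weight P(X=0) = 5/28
  P(Y|X=1) = (1/2, 1/2), H(Y|X=1) = 0.6931, weight P(X=1) = 5/14
  P(Y|X=2) = (6/13, 7/13), H(Y|X=2) = 0.6902, weight P(X=2) = 13/28
H(Y|X) = 0.6882 nats

H(X) + H(Y|X) = 1.0316 + 0.6882 = 1.7198 nats

Both sides equal 1.7198 nats. ✓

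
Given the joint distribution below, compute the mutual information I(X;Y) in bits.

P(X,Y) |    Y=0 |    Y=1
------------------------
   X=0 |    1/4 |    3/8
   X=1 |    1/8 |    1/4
0.0032 bits

Mutual information: I(X;Y) = H(X) + H(Y) - H(X,Y)

Marginals:
P(X) = (5/8, 3/8), H(X) = 0.9544 bits
P(Y) = (3/8, 5/8), H(Y) = 0.9544 bits

Joint entropy: H(X,Y) = 1.9056 bits

I(X;Y) = 0.9544 + 0.9544 - 1.9056 = 0.0032 bits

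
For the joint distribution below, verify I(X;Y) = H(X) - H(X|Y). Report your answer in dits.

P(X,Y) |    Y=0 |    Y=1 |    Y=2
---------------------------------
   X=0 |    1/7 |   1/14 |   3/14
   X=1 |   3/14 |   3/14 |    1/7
I(X;Y) = 0.0180 dits

Mutual information has multiple equivalent forms:
- I(X;Y) = H(X) - H(X|Y)
- I(X;Y) = H(Y) - H(Y|X)
- I(X;Y) = H(X) + H(Y) - H(X,Y)

Computing all quantities:
H(X) = 0.2966, H(Y) = 0.4748, H(X,Y) = 0.7534
H(X|Y) = 0.2786, H(Y|X) = 0.4568

Verification:
H(X) - H(X|Y) = 0.2966 - 0.2786 = 0.0180
H(Y) - H(Y|X) = 0.4748 - 0.4568 = 0.0180
H(X) + H(Y) - H(X,Y) = 0.2966 + 0.4748 - 0.7534 = 0.0180

All forms give I(X;Y) = 0.0180 dits. ✓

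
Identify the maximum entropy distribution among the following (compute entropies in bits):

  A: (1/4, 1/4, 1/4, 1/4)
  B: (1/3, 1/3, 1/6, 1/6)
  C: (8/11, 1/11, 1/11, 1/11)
A

For a discrete distribution over n outcomes, entropy is maximized by the uniform distribution.

Computing entropies:
H(A) = 2.0000 bits
H(B) = 1.9183 bits
H(C) = 1.2776 bits

The uniform distribution (where all probabilities equal 1/4) achieves the maximum entropy of log_2(4) = 2.0000 bits.

Distribution A has the highest entropy.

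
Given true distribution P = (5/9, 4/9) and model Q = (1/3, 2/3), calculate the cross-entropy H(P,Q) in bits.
1.1405 bits

Cross-entropy: H(P,Q) = -Σ p(x) log q(x)

Alternatively: H(P,Q) = H(P) + D_KL(P||Q)
H(P) = 0.9911 bits
D_KL(P||Q) = 0.1494 bits

H(P,Q) = 0.9911 + 0.1494 = 1.1405 bits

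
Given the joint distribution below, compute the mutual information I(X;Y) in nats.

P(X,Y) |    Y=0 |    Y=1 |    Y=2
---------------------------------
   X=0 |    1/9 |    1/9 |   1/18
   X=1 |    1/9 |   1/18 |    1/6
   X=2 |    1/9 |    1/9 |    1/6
0.0395 nats

Mutual information: I(X;Y) = H(X) + H(Y) - H(X,Y)

Marginals:
P(X) = (5/18, 1/3, 7/18), H(X) = 1.0893 nats
P(Y) = (1/3, 5/18, 7/18), H(Y) = 1.0893 nats

Joint entropy: H(X,Y) = 2.1391 nats

I(X;Y) = 1.0893 + 1.0893 - 2.1391 = 0.0395 nats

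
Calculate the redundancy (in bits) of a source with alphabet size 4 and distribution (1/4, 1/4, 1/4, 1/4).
0.0000 bits

Redundancy measures how far a source is from maximum entropy:
R = H_max - H(X)

Maximum entropy for 4 symbols: H_max = log_2(4) = 2.0000 bits
Actual entropy: H(X) = 2.0000 bits
Redundancy: R = 2.0000 - 2.0000 = 0.0000 bits

This redundancy represents potential for compression: the source could be compressed by 0.0000 bits per symbol.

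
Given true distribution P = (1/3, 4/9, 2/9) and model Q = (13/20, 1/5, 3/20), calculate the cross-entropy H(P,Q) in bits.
1.8473 bits

Cross-entropy: H(P,Q) = -Σ p(x) log q(x)

Alternatively: H(P,Q) = H(P) + D_KL(P||Q)
H(P) = 1.5305 bits
D_KL(P||Q) = 0.3169 bits

H(P,Q) = 1.5305 + 0.3169 = 1.8473 bits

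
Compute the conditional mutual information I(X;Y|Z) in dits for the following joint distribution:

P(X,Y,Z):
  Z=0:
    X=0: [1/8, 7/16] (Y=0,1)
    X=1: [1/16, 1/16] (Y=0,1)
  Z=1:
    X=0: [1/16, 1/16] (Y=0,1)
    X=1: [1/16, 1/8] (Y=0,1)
0.0098 dits

Conditional mutual information: I(X;Y|Z) = H(X|Z) + H(Y|Z) - H(X,Y|Z)

H(Z) = 0.2697
H(X,Z) = 0.5026 → H(X|Z) = 0.2329
H(Y,Z) = 0.5360 → H(Y|Z) = 0.2663
H(X,Y,Z) = 0.7591 → H(X,Y|Z) = 0.4894

I(X;Y|Z) = 0.2329 + 0.2663 - 0.4894 = 0.0098 dits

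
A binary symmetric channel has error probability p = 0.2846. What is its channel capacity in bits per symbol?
0.1384 bits

For a binary symmetric channel (BSC) with error probability p:
Capacity C = 1 - H(p) bits per symbol

where H(p) = -p log₂(p) - (1-p) log₂(1-p) is the binary entropy function.

H(0.2846) = 0.8616 bits
C = 1 - 0.8616 = 0.1384 bits per symbol

This means we can reliably transmit up to 0.1384 bits of information per channel use.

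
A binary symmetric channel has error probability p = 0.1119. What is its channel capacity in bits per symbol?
0.4944 bits

For a binary symmetric channel (BSC) with error probability p:
Capacity C = 1 - H(p) bits per symbol

where H(p) = -p log₂(p) - (1-p) log₂(1-p) is the binary entropy function.

H(0.1119) = 0.5056 bits
C = 1 - 0.5056 = 0.4944 bits per symbol

This means we can reliably transmit up to 0.4944 bits of information per channel use.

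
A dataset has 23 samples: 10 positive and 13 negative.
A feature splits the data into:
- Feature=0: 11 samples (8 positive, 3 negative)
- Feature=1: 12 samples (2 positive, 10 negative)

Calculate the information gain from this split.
0.2443 bits

Information Gain = H(Y) - H(Y|Feature)

Before split:
P(positive) = 10/23 = 0.4348
H(Y) = 0.9877 bits

After split:
Feature=0: H = 0.8454 bits (weight = 11/23)
Feature=1: H = 0.6500 bits (weight = 12/23)
H(Y|Feature) = (11/23)×0.8454 + (12/23)×0.6500 = 0.7434 bits

Information Gain = 0.9877 - 0.7434 = 0.2443 bits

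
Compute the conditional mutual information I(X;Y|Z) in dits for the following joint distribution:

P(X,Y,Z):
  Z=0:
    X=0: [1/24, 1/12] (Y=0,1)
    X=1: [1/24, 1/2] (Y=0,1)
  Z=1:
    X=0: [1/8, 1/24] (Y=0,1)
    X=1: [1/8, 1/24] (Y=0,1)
0.0107 dits

Conditional mutual information: I(X;Y|Z) = H(X|Z) + H(Y|Z) - H(X,Y|Z)

H(Z) = 0.2764
H(X,Z) = 0.5165 → H(X|Z) = 0.2401
H(Y,Z) = 0.4669 → H(Y|Z) = 0.1905
H(X,Y,Z) = 0.6963 → H(X,Y|Z) = 0.4198

I(X;Y|Z) = 0.2401 + 0.1905 - 0.4198 = 0.0107 dits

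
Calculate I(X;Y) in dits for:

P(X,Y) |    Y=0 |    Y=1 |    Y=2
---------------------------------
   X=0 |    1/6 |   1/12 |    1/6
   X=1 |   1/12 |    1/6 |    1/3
0.0185 dits

Mutual information: I(X;Y) = H(X) + H(Y) - H(X,Y)

Marginals:
P(X) = (5/12, 7/12), H(X) = 0.2950 dits
P(Y) = (1/4, 1/4, 1/2), H(Y) = 0.4515 dits

Joint entropy: H(X,Y) = 0.7280 dits

I(X;Y) = 0.2950 + 0.4515 - 0.7280 = 0.0185 dits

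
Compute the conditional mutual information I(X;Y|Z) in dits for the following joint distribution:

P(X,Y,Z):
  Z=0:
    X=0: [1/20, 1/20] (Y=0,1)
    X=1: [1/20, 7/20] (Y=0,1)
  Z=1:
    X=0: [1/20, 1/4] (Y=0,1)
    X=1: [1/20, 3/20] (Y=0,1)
0.0142 dits

Conditional mutual information: I(X;Y|Z) = H(X|Z) + H(Y|Z) - H(X,Y|Z)

H(Z) = 0.3010
H(X,Z) = 0.5558 → H(X|Z) = 0.2548
H(Y,Z) = 0.5184 → H(Y|Z) = 0.2173
H(X,Y,Z) = 0.7589 → H(X,Y|Z) = 0.4579

I(X;Y|Z) = 0.2548 + 0.2173 - 0.4579 = 0.0142 dits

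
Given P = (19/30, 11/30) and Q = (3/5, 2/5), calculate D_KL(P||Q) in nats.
0.0023 nats

KL divergence: D_KL(P||Q) = Σ p(x) log(p(x)/q(x))

Computing term by term:
  x=0: 19/30 × log_e[(19/30)/(3/5)] = 19/30 × 0.0541 = 0.0342
  x=1: 11/30 × log_e[(11/30)/(2/5)] = 11/30 × -0.0870 = -0.0319

D_KL(P||Q) = 0.0023 nats

Note: KL divergence is always non-negative and equals 0 iff P = Q.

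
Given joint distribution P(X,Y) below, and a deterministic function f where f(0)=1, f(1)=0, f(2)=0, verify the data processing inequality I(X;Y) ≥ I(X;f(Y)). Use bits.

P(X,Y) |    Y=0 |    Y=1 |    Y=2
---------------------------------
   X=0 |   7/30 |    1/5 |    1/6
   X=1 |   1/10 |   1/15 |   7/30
I(X;Y) = 0.0689, I(X;f(Y)) = 0.0153, inequality holds: 0.0689 ≥ 0.0153

Data Processing Inequality: For any Markov chain X → Y → Z, we have I(X;Y) ≥ I(X;Z).

Here Z = f(Y) is a deterministic function of Y, forming X → Y → Z.

Original I(X;Y) = 0.0689 bits

After applying f:
P(X,Z) where Z=f(Y):
- P(X,Z=0) = P(X,Y=1) + P(X,Y=2)
- P(X,Z=1) = P(X,Y=0)

I(X;Z) = I(X;f(Y)) = 0.0153 bits

Verification: 0.0689 ≥ 0.0153 ✓

Information cannot be created by processing; the function f can only lose information about X.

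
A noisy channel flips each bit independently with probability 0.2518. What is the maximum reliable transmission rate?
0.1859 bits

For a binary symmetric channel (BSC) with error probability p:
Capacity C = 1 - H(p) bits per symbol

where H(p) = -p log₂(p) - (1-p) log₂(1-p) is the binary entropy function.

H(0.2518) = 0.8141 bits
C = 1 - 0.8141 = 0.1859 bits per symbol

This means we can reliably transmit up to 0.1859 bits of information per channel use.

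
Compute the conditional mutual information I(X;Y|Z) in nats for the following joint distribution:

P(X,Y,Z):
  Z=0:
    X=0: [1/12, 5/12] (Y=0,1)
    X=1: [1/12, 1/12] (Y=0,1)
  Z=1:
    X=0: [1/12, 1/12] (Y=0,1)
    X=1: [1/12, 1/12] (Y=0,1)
0.0341 nats

Conditional mutual information: I(X;Y|Z) = H(X|Z) + H(Y|Z) - H(X,Y|Z)

H(Z) = 0.6365
H(X,Z) = 1.2425 → H(X|Z) = 0.6059
H(Y,Z) = 1.2425 → H(Y|Z) = 0.6059
H(X,Y,Z) = 1.8143 → H(X,Y|Z) = 1.1778

I(X;Y|Z) = 0.6059 + 0.6059 - 1.1778 = 0.0341 nats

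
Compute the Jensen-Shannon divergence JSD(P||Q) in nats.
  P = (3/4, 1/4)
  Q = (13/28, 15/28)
0.0435 nats

Jensen-Shannon divergence is:
JSD(P||Q) = 0.5 × D_KL(P||M) + 0.5 × D_KL(Q||M)
where M = 0.5 × (P + Q) is the mixture distribution.

M = 0.5 × (3/4, 1/4) + 0.5 × (13/28, 15/28) = (17/28, 11/28)

D_KL(P||M) = 0.0455 nats
D_KL(Q||M) = 0.0416 nats

JSD(P||Q) = 0.5 × 0.0455 + 0.5 × 0.0416 = 0.0435 nats

Unlike KL divergence, JSD is symmetric and bounded: 0 ≤ JSD ≤ log(2).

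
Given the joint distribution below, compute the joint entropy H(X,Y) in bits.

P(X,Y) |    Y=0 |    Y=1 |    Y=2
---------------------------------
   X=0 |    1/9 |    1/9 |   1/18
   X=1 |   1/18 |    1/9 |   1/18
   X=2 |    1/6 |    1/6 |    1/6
3.0441 bits

Joint entropy is H(X,Y) = -Σ_{x,y} p(x,y) log p(x,y).

Summing over all non-zero entries:
H(X,Y) = -[1/9·log_2(1/9) + 1/9·log_2(1/9) + 1/18·log_2(1/18) + 1/18·log_2(1/18) + 1/9·log_2(1/9) + 1/18·log_2(1/18) + 1/6·log_2(1/6) + 1/6·log_2(1/6) + 1/6·log_2(1/6)]
H(X,Y) = 3.0441 bits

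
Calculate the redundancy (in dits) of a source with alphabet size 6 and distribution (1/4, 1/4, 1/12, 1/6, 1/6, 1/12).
0.0379 dits

Redundancy measures how far a source is from maximum entropy:
R = H_max - H(X)

Maximum entropy for 6 symbols: H_max = log_10(6) = 0.7782 dits
Actual entropy: H(X) = 0.7403 dits
Redundancy: R = 0.7782 - 0.7403 = 0.0379 dits

This redundancy represents potential for compression: the source could be compressed by 0.0379 dits per symbol.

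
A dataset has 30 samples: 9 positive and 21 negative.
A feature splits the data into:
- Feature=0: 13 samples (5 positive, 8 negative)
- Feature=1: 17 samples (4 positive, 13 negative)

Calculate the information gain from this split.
0.0187 bits

Information Gain = H(Y) - H(Y|Feature)

Before split:
P(positive) = 9/30 = 0.3000
H(Y) = 0.8813 bits

After split:
Feature=0: H = 0.9612 bits (weight = 13/30)
Feature=1: H = 0.7871 bits (weight = 17/30)
H(Y|Feature) = (13/30)×0.9612 + (17/30)×0.7871 = 0.8626 bits

Information Gain = 0.8813 - 0.8626 = 0.0187 bits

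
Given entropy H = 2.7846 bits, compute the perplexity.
6.8905

Perplexity is 2^H (or exp(H) for natural log).

H = 2.7846 bits
Perplexity = 2^2.7846 = 6.8905

Interpretation: The model's uncertainty is equivalent to choosing uniformly among 6.9 options.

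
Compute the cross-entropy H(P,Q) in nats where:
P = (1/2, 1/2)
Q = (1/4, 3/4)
0.8370 nats

Cross-entropy: H(P,Q) = -Σ p(x) log q(x)

Alternatively: H(P,Q) = H(P) + D_KL(P||Q)
H(P) = 0.6931 nats
D_KL(P||Q) = 0.1438 nats

H(P,Q) = 0.6931 + 0.1438 = 0.8370 nats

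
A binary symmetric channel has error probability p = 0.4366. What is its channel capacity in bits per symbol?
0.0116 bits

For a binary symmetric channel (BSC) with error probability p:
Capacity C = 1 - H(p) bits per symbol

where H(p) = -p log₂(p) - (1-p) log₂(1-p) is the binary entropy function.

H(0.4366) = 0.9884 bits
C = 1 - 0.9884 = 0.0116 bits per symbol

This means we can reliably transmit up to 0.0116 bits of information per channel use.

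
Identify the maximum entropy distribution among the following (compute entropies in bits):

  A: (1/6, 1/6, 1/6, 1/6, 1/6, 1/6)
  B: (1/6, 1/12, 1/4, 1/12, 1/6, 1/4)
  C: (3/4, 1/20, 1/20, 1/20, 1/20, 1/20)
A

For a discrete distribution over n outcomes, entropy is maximized by the uniform distribution.

Computing entropies:
H(A) = 2.5850 bits
H(B) = 2.4591 bits
H(C) = 1.3918 bits

The uniform distribution (where all probabilities equal 1/6) achieves the maximum entropy of log_2(6) = 2.5850 bits.

Distribution A has the highest entropy.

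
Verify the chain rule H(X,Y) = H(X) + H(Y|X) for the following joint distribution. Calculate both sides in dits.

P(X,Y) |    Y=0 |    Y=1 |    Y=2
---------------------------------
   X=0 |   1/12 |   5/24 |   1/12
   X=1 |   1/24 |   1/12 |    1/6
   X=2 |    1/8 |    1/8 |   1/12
H(X,Y) = 0.9146, H(X) = 0.4749, H(Y|X) = 0.4398 (all in dits)

Chain rule: H(X,Y) = H(X) + H(Y|X)

Left side — joint entropy directly:
H(X,Y) = -Σ p(x,y) log p(x,y) = 0.9146 dits

Right side — compute H(Y|X) from the conditional distributions:
P(X) = (3/8, 7/24, 1/3), so H(X) = 0.4749 dits
H(Y|X) = Σ_x P(X=x) · H(Y|X=x):
  P(Y|X=0) = (2/9, 5/9, 2/9), H(Y|X=0) = 0.4321, weight P(X=0) = 3/8
  P(Y|X=1) = (1/7, 2/7, 4/7), H(Y|X=1) = 0.4151, weight P(X=1) = 7/24
  P(Y|X=2) = (3/8, 3/8, 1/4), H(Y|X=2) = 0.4700, weight P(X=2) = 1/3
H(Y|X) = 0.4398 dits

H(X) + H(Y|X) = 0.4749 + 0.4398 = 0.9146 dits

Both sides equal 0.9146 dits. ✓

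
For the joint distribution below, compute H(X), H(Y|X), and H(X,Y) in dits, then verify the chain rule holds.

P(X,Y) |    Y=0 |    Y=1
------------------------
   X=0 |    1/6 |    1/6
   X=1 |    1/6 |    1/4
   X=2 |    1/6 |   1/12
H(X,Y) = 0.7592, H(X) = 0.4680, H(Y|X) = 0.2912 (all in dits)

Chain rule: H(X,Y) = H(X) + H(Y|X)

Left side — joint entropy directly:
H(X,Y) = -Σ p(x,y) log p(x,y) = 0.7592 dits

Right side — compute H(Y|X) from the conditional distributions:
P(X) = (1/3, 5/12, 1/4), so H(X) = 0.4680 dits
H(Y|X) = Σ_x P(X=x) · H(Y|X=x):
  P(Y|X=0) = (1/2, 1/2), H(Y|X=0) = 0.3010, weight P(X=0) = 1/3
  P(Y|X=1) = (2/5, 3/5), H(Y|X=1) = 0.2923, weight P(X=1) = 5/12
  P(Y|X=2) = (2/3, 1/3), H(Y|X=2) = 0.2764, weight P(X=2) = 1/4
H(Y|X) = 0.2912 dits

H(X) + H(Y|X) = 0.4680 + 0.2912 = 0.7592 dits

Both sides equal 0.7592 dits. ✓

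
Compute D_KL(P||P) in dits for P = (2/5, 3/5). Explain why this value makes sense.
0.0000 dits

KL divergence satisfies the Gibbs inequality: D_KL(P||Q) ≥ 0 for all distributions P, Q.

D_KL(P||Q) = Σ p(x) log(p(x)/q(x))
Each term is p(x) × log_10(p(x)/p(x)) = p(x) × log_10(1) = 0, so the sum is 0.
D_KL(P||Q) = 0.0000 dits

When P = Q, the KL divergence is exactly 0, as there is no 'divergence' between identical distributions.

This non-negativity is a fundamental property: relative entropy cannot be negative because it measures how different Q is from P.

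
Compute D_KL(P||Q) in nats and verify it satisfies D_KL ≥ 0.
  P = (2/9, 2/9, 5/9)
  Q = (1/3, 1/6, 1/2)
0.0324 nats

KL divergence satisfies the Gibbs inequality: D_KL(P||Q) ≥ 0 for all distributions P, Q.

D_KL(P||Q) = Σ p(x) log(p(x)/q(x))
Term by term:
  x=0: 2/9 × log_e[(2/9)/(1/3)] = -0.0901
  x=1: 2/9 × log_e[(2/9)/(1/6)] = 0.0639
  x=2: 5/9 × log_e[(5/9)/(1/2)] = 0.0585
D_KL(P||Q) = 0.0324 nats

D_KL(P||Q) = 0.0324 ≥ 0 ✓

This non-negativity is a fundamental property: relative entropy cannot be negative because it measures how different Q is from P.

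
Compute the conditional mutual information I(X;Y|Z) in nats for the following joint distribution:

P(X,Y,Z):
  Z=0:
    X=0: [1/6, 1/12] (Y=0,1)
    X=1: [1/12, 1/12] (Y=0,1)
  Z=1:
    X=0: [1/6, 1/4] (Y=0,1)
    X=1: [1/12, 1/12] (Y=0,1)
0.0082 nats

Conditional mutual information: I(X;Y|Z) = H(X|Z) + H(Y|Z) - H(X,Y|Z)

H(Z) = 0.6792
H(X,Z) = 1.3086 → H(X|Z) = 0.6294
H(Y,Z) = 1.3580 → H(Y|Z) = 0.6788
H(X,Y,Z) = 1.9792 → H(X,Y|Z) = 1.3000

I(X;Y|Z) = 0.6294 + 0.6788 - 1.3000 = 0.0082 nats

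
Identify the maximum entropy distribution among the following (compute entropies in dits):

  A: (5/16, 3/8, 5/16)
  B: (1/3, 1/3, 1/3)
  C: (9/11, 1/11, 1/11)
B

For a discrete distribution over n outcomes, entropy is maximized by the uniform distribution.

Computing entropies:
H(A) = 0.4755 dits
H(B) = 0.4771 dits
H(C) = 0.2606 dits

The uniform distribution (where all probabilities equal 1/3) achieves the maximum entropy of log_10(3) = 0.4771 dits.

Distribution B has the highest entropy.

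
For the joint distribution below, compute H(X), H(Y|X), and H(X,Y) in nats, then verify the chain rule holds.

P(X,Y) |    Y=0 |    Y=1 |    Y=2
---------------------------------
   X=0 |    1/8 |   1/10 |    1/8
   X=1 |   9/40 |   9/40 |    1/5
H(X,Y) = 1.7433, H(X) = 0.6474, H(Y|X) = 1.0958 (all in nats)

Chain rule: H(X,Y) = H(X) + H(Y|X)

Left side — joint entropy directly:
H(X,Y) = -Σ p(x,y) log p(x,y) = 1.7433 nats

Right side — compute H(Y|X) from the conditional distributions:
P(X) = (7/20, 13/20), so H(X) = 0.6474 nats
H(Y|X) = Σ_x P(X=x) · H(Y|X=x):
  P(Y|X=0) = (5/14, 2/7, 5/14), H(Y|X=0) = 1.0934, weight P(X=0) = 7/20
  P(Y|X=1) = (9/26, 9/26, 4/13), H(Y|X=1) = 1.0971, weight P(X=1) = 13/20
H(Y|X) = 1.0958 nats

H(X) + H(Y|X) = 0.6474 + 1.0958 = 1.7433 nats

Both sides equal 1.7433 nats. ✓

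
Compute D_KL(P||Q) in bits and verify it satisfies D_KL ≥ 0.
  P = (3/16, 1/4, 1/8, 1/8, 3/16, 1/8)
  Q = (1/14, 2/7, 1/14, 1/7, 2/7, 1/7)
0.1517 bits

KL divergence satisfies the Gibbs inequality: D_KL(P||Q) ≥ 0 for all distributions P, Q.

D_KL(P||Q) = Σ p(x) log(p(x)/q(x))
Term by term:
  x=0: 3/16 × log_2[(3/16)/(1/14)] = 0.2611
  x=1: 1/4 × log_2[(1/4)/(2/7)] = -0.0482
  x=2: 1/8 × log_2[(1/8)/(1/14)] = 0.1009
  x=3: 1/8 × log_2[(1/8)/(1/7)] = -0.0241
  x=4: 3/16 × log_2[(3/16)/(2/7)] = -0.1139
  x=5: 1/8 × log_2[(1/8)/(1/7)] = -0.0241
D_KL(P||Q) = 0.1517 bits

D_KL(P||Q) = 0.1517 ≥ 0 ✓

This non-negativity is a fundamental property: relative entropy cannot be negative because it measures how different Q is from P.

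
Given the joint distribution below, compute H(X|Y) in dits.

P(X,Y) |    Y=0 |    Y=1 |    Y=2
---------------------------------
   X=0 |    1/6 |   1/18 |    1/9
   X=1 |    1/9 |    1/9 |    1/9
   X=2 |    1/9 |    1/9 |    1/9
0.4685 dits

Using the chain rule: H(X|Y) = H(X,Y) - H(Y)

First, compute H(X,Y) = 0.9416 dits

Marginal P(Y) = (7/18, 5/18, 1/3)
H(Y) = 0.4731 dits

H(X|Y) = H(X,Y) - H(Y) = 0.9416 - 0.4731 = 0.4685 dits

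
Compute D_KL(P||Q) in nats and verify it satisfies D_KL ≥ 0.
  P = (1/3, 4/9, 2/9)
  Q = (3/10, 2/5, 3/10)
0.0153 nats

KL divergence satisfies the Gibbs inequality: D_KL(P||Q) ≥ 0 for all distributions P, Q.

D_KL(P||Q) = Σ p(x) log(p(x)/q(x))
Term by term:
  x=0: 1/3 × log_e[(1/3)/(3/10)] = 0.0351
  x=1: 4/9 × log_e[(4/9)/(2/5)] = 0.0468
  x=2: 2/9 × log_e[(2/9)/(3/10)] = -0.0667
D_KL(P||Q) = 0.0153 nats

D_KL(P||Q) = 0.0153 ≥ 0 ✓

This non-negativity is a fundamental property: relative entropy cannot be negative because it measures how different Q is from P.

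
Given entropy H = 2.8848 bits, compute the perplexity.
7.3860

Perplexity is 2^H (or exp(H) for natural log).

H = 2.8848 bits
Perplexity = 2^2.8848 = 7.3860

Interpretation: The model's uncertainty is equivalent to choosing uniformly among 7.4 options.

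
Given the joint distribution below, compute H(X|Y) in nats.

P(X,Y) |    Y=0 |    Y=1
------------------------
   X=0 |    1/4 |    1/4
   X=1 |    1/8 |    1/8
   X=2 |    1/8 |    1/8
1.0397 nats

Using the chain rule: H(X|Y) = H(X,Y) - H(Y)

First, compute H(X,Y) = 1.7329 nats

Marginal P(Y) = (1/2, 1/2)
H(Y) = 0.6931 nats

H(X|Y) = H(X,Y) - H(Y) = 1.7329 - 0.6931 = 1.0397 nats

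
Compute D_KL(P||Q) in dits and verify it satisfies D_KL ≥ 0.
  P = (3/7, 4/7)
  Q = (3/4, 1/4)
0.1010 dits

KL divergence satisfies the Gibbs inequality: D_KL(P||Q) ≥ 0 for all distributions P, Q.

D_KL(P||Q) = Σ p(x) log(p(x)/q(x))
Term by term:
  x=0: 3/7 × log_10[(3/7)/(3/4)] = -0.1042
  x=1: 4/7 × log_10[(4/7)/(1/4)] = 0.2052
D_KL(P||Q) = 0.1010 dits

D_KL(P||Q) = 0.1010 ≥ 0 ✓

This non-negativity is a fundamental property: relative entropy cannot be negative because it measures how different Q is from P.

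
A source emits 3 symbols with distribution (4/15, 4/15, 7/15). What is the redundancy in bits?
0.0548 bits

Redundancy measures how far a source is from maximum entropy:
R = H_max - H(X)

Maximum entropy for 3 symbols: H_max = log_2(3) = 1.5850 bits
Actual entropy: H(X) = 1.5301 bits
Redundancy: R = 1.5850 - 1.5301 = 0.0548 bits

This redundancy represents potential for compression: the source could be compressed by 0.0548 bits per symbol.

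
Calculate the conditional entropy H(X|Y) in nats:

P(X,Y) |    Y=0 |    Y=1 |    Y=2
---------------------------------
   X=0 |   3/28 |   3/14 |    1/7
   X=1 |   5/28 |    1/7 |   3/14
0.6697 nats

Using the chain rule: H(X|Y) = H(X,Y) - H(Y)

First, compute H(X,Y) = 1.7631 nats

Marginal P(Y) = (2/7, 5/14, 5/14)
H(Y) = 1.0934 nats

H(X|Y) = H(X,Y) - H(Y) = 1.7631 - 1.0934 = 0.6697 nats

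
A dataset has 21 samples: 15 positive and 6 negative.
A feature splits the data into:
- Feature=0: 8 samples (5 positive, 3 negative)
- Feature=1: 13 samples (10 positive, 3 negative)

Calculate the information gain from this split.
0.0171 bits

Information Gain = H(Y) - H(Y|Feature)

Before split:
P(positive) = 15/21 = 0.7143
H(Y) = 0.8631 bits

After split:
Feature=0: H = 0.9544 bits (weight = 8/21)
Feature=1: H = 0.7793 bits (weight = 13/21)
H(Y|Feature) = (8/21)×0.9544 + (13/21)×0.7793 = 0.8460 bits

Information Gain = 0.8631 - 0.8460 = 0.0171 bits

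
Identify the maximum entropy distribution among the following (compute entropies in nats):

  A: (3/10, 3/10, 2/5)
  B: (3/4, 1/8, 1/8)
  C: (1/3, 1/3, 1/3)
C

For a discrete distribution over n outcomes, entropy is maximized by the uniform distribution.

Computing entropies:
H(A) = 1.0889 nats
H(B) = 0.7356 nats
H(C) = 1.0986 nats

The uniform distribution (where all probabilities equal 1/3) achieves the maximum entropy of log_e(3) = 1.0986 nats.

Distribution C has the highest entropy.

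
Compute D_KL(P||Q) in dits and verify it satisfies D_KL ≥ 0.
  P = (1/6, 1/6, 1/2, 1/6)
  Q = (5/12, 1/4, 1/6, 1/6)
0.1429 dits

KL divergence satisfies the Gibbs inequality: D_KL(P||Q) ≥ 0 for all distributions P, Q.

D_KL(P||Q) = Σ p(x) log(p(x)/q(x))
Term by term:
  x=0: 1/6 × log_10[(1/6)/(5/12)] = -0.0663
  x=1: 1/6 × log_10[(1/6)/(1/4)] = -0.0293
  x=2: 1/2 × log_10[(1/2)/(1/6)] = 0.2386
  x=3: 1/6 × log_10[(1/6)/(1/6)] = 0.0000
D_KL(P||Q) = 0.1429 dits

D_KL(P||Q) = 0.1429 ≥ 0 ✓

This non-negativity is a fundamental property: relative entropy cannot be negative because it measures how different Q is from P.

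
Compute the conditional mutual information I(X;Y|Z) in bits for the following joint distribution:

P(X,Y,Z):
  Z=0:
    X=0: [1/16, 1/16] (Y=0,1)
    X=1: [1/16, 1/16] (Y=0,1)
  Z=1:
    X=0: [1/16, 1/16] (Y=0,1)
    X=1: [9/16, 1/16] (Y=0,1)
0.0694 bits

Conditional mutual information: I(X;Y|Z) = H(X|Z) + H(Y|Z) - H(X,Y|Z)

H(Z) = 0.8113
H(X,Z) = 1.5488 → H(X|Z) = 0.7375
H(Y,Z) = 1.5488 → H(Y|Z) = 0.7375
H(X,Y,Z) = 2.2169 → H(X,Y|Z) = 1.4056

I(X;Y|Z) = 0.7375 + 0.7375 - 1.4056 = 0.0694 bits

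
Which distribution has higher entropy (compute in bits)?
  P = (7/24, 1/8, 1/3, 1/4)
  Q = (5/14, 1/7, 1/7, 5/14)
P

Computing entropies in bits:
H(P) = 1.9218
H(Q) = 1.8631

Distribution P has higher entropy.

Intuition: The distribution closer to uniform (more spread out) has higher entropy.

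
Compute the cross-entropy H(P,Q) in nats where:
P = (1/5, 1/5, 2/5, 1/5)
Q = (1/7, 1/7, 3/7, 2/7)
1.3678 nats

Cross-entropy: H(P,Q) = -Σ p(x) log q(x)

Alternatively: H(P,Q) = H(P) + D_KL(P||Q)
H(P) = 1.3322 nats
D_KL(P||Q) = 0.0357 nats

H(P,Q) = 1.3322 + 0.0357 = 1.3678 nats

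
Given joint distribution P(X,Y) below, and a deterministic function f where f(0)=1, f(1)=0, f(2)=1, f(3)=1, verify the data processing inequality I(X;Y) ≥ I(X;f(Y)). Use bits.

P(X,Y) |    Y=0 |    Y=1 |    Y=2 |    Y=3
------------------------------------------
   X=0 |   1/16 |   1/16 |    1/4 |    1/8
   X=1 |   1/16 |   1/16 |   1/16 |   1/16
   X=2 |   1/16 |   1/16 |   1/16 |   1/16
I(X;Y) = 0.0613, I(X;f(Y)) = 0.0188, inequality holds: 0.0613 ≥ 0.0188

Data Processing Inequality: For any Markov chain X → Y → Z, we have I(X;Y) ≥ I(X;Z).

Here Z = f(Y) is a deterministic function of Y, forming X → Y → Z.

Original I(X;Y) = 0.0613 bits

After applying f:
P(X,Z) where Z=f(Y):
- P(X,Z=0) = P(X,Y=1)
- P(X,Z=1) = P(X,Y=0) + P(X,Y=2) + P(X,Y=3)

I(X;Z) = I(X;f(Y)) = 0.0188 bits

Verification: 0.0613 ≥ 0.0188 ✓

Information cannot be created by processing; the function f can only lose information about X.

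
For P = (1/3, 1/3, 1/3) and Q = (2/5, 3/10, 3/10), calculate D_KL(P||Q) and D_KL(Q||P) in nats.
D_KL(P||Q) = 0.0095, D_KL(Q||P) = 0.0097

KL divergence is not symmetric: D_KL(P||Q) ≠ D_KL(Q||P) in general.

D_KL(P||Q) = 0.0095 nats
D_KL(Q||P) = 0.0097 nats

No, they are not equal!

This asymmetry is why KL divergence is not a true distance metric.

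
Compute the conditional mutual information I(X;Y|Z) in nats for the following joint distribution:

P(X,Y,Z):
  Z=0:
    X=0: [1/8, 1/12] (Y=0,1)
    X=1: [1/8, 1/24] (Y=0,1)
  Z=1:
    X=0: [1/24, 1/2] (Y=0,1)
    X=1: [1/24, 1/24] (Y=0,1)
0.0455 nats

Conditional mutual information: I(X;Y|Z) = H(X|Z) + H(Y|Z) - H(X,Y|Z)

H(Z) = 0.6616
H(X,Z) = 1.1646 → H(X|Z) = 0.5030
H(Y,Z) = 1.1457 → H(Y|Z) = 0.4841
H(X,Y,Z) = 1.6032 → H(X,Y|Z) = 0.9416

I(X;Y|Z) = 0.5030 + 0.4841 - 0.9416 = 0.0455 nats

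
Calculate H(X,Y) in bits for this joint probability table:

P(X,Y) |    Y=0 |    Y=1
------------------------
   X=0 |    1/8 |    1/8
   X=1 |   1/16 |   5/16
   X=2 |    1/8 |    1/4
2.3994 bits

Joint entropy is H(X,Y) = -Σ_{x,y} p(x,y) log p(x,y).

Summing over all non-zero entries:
H(X,Y) = -[1/8·log_2(1/8) + 1/8·log_2(1/8) + 1/16·log_2(1/16) + 5/16·log_2(5/16) + 1/8·log_2(1/8) + 1/4·log_2(1/4)]
H(X,Y) = 2.3994 bits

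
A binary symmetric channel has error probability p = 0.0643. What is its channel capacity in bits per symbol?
0.6557 bits

For a binary symmetric channel (BSC) with error probability p:
Capacity C = 1 - H(p) bits per symbol

where H(p) = -p log₂(p) - (1-p) log₂(1-p) is the binary entropy function.

H(0.0643) = 0.3443 bits
C = 1 - 0.3443 = 0.6557 bits per symbol

This means we can reliably transmit up to 0.6557 bits of information per channel use.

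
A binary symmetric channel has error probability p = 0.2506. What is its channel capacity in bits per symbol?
0.1878 bits

For a binary symmetric channel (BSC) with error probability p:
Capacity C = 1 - H(p) bits per symbol

where H(p) = -p log₂(p) - (1-p) log₂(1-p) is the binary entropy function.

H(0.2506) = 0.8122 bits
C = 1 - 0.8122 = 0.1878 bits per symbol

This means we can reliably transmit up to 0.1878 bits of information per channel use.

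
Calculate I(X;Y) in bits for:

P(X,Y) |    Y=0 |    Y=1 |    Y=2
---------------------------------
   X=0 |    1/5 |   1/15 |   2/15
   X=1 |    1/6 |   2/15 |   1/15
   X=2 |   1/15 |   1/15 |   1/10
0.0574 bits

Mutual information: I(X;Y) = H(X) + H(Y) - H(X,Y)

Marginals:
P(X) = (2/5, 11/30, 7/30), H(X) = 1.5494 bits
P(Y) = (13/30, 4/15, 3/10), H(Y) = 1.5524 bits

Joint entropy: H(X,Y) = 3.0444 bits

I(X;Y) = 1.5494 + 1.5524 - 3.0444 = 0.0574 bits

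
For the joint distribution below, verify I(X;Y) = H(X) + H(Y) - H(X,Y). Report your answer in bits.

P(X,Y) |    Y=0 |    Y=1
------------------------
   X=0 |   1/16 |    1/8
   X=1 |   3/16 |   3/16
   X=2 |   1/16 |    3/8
I(X;Y) = 0.0900 bits

Mutual information has multiple equivalent forms:
- I(X;Y) = H(X) - H(X|Y)
- I(X;Y) = H(Y) - H(Y|X)
- I(X;Y) = H(X) + H(Y) - H(X,Y)

Computing all quantities:
H(X) = 1.5052, H(Y) = 0.8960, H(X,Y) = 2.3113
H(X|Y) = 1.4152, H(Y|X) = 0.8060

Verification:
H(X) - H(X|Y) = 1.5052 - 1.4152 = 0.0900
H(Y) - H(Y|X) = 0.8960 - 0.8060 = 0.0900
H(X) + H(Y) - H(X,Y) = 1.5052 + 0.8960 - 2.3113 = 0.0900

All forms give I(X;Y) = 0.0900 bits. ✓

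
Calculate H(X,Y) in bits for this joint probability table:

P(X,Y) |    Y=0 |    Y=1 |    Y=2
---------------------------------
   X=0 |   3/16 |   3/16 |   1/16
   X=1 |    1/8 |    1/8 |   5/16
2.4300 bits

Joint entropy is H(X,Y) = -Σ_{x,y} p(x,y) log p(x,y).

Summing over all non-zero entries:
H(X,Y) = -[3/16·log_2(3/16) + 3/16·log_2(3/16) + 1/16·log_2(1/16) + 1/8·log_2(1/8) + 1/8·log_2(1/8) + 5/16·log_2(5/16)]
H(X,Y) = 2.4300 bits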